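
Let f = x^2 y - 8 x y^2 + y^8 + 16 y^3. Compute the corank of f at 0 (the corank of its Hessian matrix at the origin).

Hessian at 0 has rank 0.

2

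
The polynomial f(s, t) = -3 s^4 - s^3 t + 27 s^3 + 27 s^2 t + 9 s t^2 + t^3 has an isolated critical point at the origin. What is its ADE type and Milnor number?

The Hessian of f at 0 is [[0, 0], [0, 0]] with rank 0, so corank 2. A Groebner basis of the Jacobian ideal J(f) in C{s,t} is {19683*s^2 + 13122*s*t + t^4 + 27*t^3 + 2187*t^2, s^3 - 27*s^2 - 18*s*t - 3*t^2, s^2*t + 81*s^2 + 54*s*t + 9*t^2, -162*s^2 + s*t^2 - 108*s*t + t^3/9 - 18*t^2}; counting standard monomials gives mu = 7. Corank 2; j^3 = (3*s + t)^3 is a perfect cube, so E-series; the 4-jet and mu = 7 give E_7.

Type E_{7}, Milnor number mu = 7.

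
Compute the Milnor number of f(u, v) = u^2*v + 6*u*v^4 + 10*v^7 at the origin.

The Hessian of f at 0 is [[0, 0], [0, 0]] with rank 0, so corank 2. A Groebner basis of the Jacobian ideal J(f) in C{u,v} is {3*u^2/2 + u*v^3, u*v/3 + v^4, u^3, u^2*v}; counting standard monomials gives mu = 8. Corank 2; j^3 = u^2*v has shape L^2 M (L != M), so D-series; mu = 8 gives D_8.

8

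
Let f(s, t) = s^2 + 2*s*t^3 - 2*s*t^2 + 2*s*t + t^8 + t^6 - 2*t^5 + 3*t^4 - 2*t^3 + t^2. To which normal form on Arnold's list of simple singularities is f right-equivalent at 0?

A7

The Hessian of f at 0 has rank 1. Corank 1: A-series; mu = 7 gives A_7.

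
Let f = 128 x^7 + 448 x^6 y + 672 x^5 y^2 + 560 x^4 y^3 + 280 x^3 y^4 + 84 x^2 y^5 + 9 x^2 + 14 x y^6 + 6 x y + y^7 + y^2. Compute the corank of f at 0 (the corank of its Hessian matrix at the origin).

Hessian at 0 has rank 1.

1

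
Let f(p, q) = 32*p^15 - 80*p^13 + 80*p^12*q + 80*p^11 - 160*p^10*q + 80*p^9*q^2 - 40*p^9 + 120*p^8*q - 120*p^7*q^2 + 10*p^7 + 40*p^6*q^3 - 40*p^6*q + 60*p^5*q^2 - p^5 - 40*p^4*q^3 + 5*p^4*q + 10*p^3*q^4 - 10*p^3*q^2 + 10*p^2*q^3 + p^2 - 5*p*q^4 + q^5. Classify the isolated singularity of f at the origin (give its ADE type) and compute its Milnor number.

Type A_4, Milnor number mu = 4.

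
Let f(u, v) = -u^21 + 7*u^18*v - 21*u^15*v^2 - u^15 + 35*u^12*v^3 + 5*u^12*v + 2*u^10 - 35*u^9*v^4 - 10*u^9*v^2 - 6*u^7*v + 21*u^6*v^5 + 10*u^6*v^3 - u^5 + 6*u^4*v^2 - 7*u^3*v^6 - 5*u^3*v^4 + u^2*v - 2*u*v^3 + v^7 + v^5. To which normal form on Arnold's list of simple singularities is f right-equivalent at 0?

D_8

The Hessian of f at 0 has rank 0. Corank 2; j^3 = u^2*v has shape L^2 M (L != M), so D-series; mu = 8 gives D_8.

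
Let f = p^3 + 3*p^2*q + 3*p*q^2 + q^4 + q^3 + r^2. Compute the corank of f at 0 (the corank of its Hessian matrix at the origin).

2

Hessian at 0 has rank 1.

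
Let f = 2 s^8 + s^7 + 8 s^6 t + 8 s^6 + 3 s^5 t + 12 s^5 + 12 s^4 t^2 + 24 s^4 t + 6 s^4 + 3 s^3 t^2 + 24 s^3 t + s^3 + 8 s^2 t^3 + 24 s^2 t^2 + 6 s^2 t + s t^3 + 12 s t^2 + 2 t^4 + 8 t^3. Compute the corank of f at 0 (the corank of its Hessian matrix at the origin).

2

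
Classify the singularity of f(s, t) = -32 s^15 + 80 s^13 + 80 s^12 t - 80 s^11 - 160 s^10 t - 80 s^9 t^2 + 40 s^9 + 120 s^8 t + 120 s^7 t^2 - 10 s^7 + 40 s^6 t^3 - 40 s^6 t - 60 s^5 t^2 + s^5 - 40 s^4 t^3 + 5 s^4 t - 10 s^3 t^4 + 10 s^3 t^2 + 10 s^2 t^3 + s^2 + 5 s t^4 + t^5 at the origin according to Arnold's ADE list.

The Hessian of f at 0 is [[2, 0], [0, 0]] with rank 1, so corank 1. A Groebner basis of the Jacobian ideal J(f) in C{s,t} is {t^4, s}; counting standard monomials gives mu = 4. Corank 1: A-series; mu = 4 gives A_4.

A_4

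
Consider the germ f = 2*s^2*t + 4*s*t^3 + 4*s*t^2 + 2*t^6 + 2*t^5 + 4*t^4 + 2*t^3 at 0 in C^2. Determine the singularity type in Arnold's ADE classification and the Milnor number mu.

Type D_7, Milnor number mu = 7.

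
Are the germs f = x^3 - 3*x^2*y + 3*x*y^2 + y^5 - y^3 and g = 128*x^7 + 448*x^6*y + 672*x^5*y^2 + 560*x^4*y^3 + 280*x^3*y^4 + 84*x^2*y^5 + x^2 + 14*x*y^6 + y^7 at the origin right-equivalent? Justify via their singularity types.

The Hessian of f at 0 is [[0, 0], [0, 0]] with rank 0, so corank 2. A Groebner basis of the Jacobian ideal J(f) in C{x,y} is {y^4, x^2 - 2*x*y + y^2}; counting standard monomials gives mu = 8. Corank 2; j^3 = (x - y)^3 is a perfect cube, so E-series; the 5-jet and mu = 8 give E_8. The Hessian of g at 0 is [[2, 0], [0, 0]] with rank 1, so corank 1. A Groebner basis of the Jacobian ideal J(g) in C{x,y} is {y^6, x}; counting standard monomials gives mu = 6. Corank 1: A-series; mu = 6 gives A_6. f is E_8 but g is A_6, hence not right-equivalent.

No.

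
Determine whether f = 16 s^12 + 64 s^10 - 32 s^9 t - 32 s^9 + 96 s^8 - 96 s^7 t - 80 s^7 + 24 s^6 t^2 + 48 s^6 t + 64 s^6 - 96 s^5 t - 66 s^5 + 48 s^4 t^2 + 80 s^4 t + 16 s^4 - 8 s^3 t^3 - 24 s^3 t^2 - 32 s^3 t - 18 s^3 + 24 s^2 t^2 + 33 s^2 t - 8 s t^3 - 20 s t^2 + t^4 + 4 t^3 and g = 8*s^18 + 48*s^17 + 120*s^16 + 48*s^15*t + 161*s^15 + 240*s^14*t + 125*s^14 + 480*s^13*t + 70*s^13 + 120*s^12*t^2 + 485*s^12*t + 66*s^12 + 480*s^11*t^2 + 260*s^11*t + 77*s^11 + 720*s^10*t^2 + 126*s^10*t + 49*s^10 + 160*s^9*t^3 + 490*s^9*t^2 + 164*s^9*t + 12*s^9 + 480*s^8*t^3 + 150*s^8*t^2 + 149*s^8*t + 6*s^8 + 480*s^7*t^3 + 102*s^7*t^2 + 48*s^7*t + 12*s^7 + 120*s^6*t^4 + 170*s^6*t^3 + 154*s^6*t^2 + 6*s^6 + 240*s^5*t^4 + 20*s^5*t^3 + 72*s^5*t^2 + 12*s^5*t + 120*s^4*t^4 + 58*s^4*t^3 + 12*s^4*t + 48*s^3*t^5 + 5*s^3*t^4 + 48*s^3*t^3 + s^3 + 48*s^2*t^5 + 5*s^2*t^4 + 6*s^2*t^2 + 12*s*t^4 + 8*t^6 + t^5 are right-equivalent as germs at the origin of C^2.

No.

The Hessian of f at 0 is [[0, 0], [0, 0]] with rank 0, so corank 2. A Groebner basis of the Jacobian ideal J(f) in C{s,t} is {s*t^2 + 27*s*t/4 - 9*t^2/2, 81*s*t/8 + t^3 - 27*t^2/4, s^2 - 7*s*t/6 + t^2/3}; counting standard monomials gives mu = 5. Corank 2; j^3 = -(2*s - t)*(3*s - 2*t)^2 has shape L^2 M (L != M), so D-series; mu = 5 gives D_5. The Hessian of g at 0 is [[0, 0], [0, 0]] with rank 0, so corank 2. A Groebner basis of the Jacobian ideal J(g) in C{s,t} is {t^4, s^3, s^2/4 + s*t^2}; counting standard monomials gives mu = 8. Corank 2; j^3 = s^3 is a perfect cube, so E-series; the 5-jet and mu = 8 give E_8. f is D_5 but g is E_8, hence not right-equivalent.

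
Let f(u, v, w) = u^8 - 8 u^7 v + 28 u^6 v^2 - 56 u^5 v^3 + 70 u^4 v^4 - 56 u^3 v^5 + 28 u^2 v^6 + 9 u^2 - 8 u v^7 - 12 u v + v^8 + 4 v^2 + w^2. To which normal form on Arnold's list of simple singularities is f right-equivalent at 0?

A_7

The Hessian of f at 0 has rank 2. Corank 1: A-series; mu = 7 gives A_7.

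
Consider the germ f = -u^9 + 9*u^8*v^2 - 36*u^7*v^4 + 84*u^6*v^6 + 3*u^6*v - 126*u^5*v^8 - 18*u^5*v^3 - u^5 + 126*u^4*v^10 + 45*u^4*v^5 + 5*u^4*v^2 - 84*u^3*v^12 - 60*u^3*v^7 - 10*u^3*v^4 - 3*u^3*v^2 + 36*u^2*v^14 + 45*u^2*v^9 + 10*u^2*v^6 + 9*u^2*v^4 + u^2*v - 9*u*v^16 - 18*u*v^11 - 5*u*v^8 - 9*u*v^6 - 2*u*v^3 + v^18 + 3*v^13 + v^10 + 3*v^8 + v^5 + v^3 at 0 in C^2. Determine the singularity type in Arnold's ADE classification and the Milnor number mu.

The Hessian of f at 0 is [[0, 0], [0, 0]] with rank 0, so corank 2. A Groebner basis of the Jacobian ideal J(f) in C{u,v} is {v^3, u^2 + 3*v^2, u*v}; counting standard monomials gives mu = 4. Corank 2; j^3 = v*(u^2 + v^2) splits into three distinct lines over C (the quadratic factor has nonzero discriminant), so D_4.

Type D_{4}, Milnor number mu = 4.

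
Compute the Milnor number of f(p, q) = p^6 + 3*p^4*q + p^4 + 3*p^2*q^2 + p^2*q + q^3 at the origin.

The Hessian of f at 0 is [[0, 0], [0, 0]] with rank 0, so corank 2. A Groebner basis of the Jacobian ideal J(f) in C{p,q} is {q^3, p^2 + 3*q^2, p*q}; counting standard monomials gives mu = 4. Corank 2; j^3 = q*(p^2 + q^2) splits into three distinct lines over C (the quadratic factor has nonzero discriminant), so D_4.

4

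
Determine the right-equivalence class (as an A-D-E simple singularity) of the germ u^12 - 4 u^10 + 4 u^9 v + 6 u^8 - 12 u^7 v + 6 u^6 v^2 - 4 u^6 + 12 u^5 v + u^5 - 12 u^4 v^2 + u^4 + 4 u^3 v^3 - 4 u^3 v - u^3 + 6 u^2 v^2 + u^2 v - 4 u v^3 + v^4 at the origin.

The Hessian of f at 0 is [[0, 0], [0, 0]] with rank 0, so corank 2. A Groebner basis of the Jacobian ideal J(f) in C{u,v} is {u*v^2, u*v/4 + v^3, u^2 - u*v}; counting standard monomials gives mu = 5. Corank 2; j^3 = -u^2*(u - v) has shape L^2 M (L != M), so D-series; mu = 5 gives D_5.

D_5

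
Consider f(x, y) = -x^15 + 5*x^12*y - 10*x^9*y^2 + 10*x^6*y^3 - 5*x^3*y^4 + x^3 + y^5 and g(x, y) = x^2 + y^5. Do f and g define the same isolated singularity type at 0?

The Hessian of f at 0 is [[0, 0], [0, 0]] with rank 0, so corank 2. A Groebner basis of the Jacobian ideal J(f) in C{x,y} is {y^4, x^2}; counting standard monomials gives mu = 8. Corank 2; j^3 = x^3 is a perfect cube, so E-series; the 5-jet and mu = 8 give E_8. The Hessian of g at 0 is [[2, 0], [0, 0]] with rank 1, so corank 1. A Groebner basis of the Jacobian ideal J(g) in C{x,y} is {y^4, x}; counting standard monomials gives mu = 4. Corank 1: A-series; mu = 4 gives A_4. f is E_8 but g is A_4, hence not right-equivalent.

No.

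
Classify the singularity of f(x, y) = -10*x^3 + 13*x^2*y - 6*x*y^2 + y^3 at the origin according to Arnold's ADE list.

The Hessian of f at 0 has rank 0. Corank 2; j^3 = -(2*x - y)*(5*x^2 - 4*x*y + y^2) splits into three distinct lines over C (the quadratic factor has nonzero discriminant), so D_4.

D_{4}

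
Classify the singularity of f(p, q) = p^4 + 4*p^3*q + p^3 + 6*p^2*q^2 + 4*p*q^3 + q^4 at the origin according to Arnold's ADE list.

E_{6}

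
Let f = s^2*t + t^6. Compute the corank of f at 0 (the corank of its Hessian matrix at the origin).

2

Hessian at 0 has rank 0.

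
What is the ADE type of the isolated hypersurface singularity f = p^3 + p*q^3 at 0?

The Hessian of f at 0 has rank 0. Corank 2; j^3 = p^3 is a perfect cube, so E-series; the 4-jet and mu = 7 give E_7.

E_7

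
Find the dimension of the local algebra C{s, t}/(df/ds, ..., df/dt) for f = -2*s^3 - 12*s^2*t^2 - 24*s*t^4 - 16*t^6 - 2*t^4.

The Hessian of f at 0 has rank 0. Corank 2; j^3 = -2*s^3 is a perfect cube, so E-series; the 4-jet and mu = 6 give E_6.

6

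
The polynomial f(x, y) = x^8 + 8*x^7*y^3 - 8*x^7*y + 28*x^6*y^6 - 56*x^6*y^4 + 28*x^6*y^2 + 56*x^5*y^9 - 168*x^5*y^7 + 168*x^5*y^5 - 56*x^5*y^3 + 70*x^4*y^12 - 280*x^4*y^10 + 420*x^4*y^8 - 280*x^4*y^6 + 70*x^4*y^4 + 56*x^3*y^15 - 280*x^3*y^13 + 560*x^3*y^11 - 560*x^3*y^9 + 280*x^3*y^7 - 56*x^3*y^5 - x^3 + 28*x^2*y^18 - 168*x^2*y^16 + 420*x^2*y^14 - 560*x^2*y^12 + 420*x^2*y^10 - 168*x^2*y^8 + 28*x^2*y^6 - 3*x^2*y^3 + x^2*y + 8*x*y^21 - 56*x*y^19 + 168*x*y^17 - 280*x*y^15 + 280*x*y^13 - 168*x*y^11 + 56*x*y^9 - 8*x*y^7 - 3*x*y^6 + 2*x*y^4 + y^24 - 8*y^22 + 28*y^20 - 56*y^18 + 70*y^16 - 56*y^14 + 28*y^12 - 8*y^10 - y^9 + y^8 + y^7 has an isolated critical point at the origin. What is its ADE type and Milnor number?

Type D9, Milnor number mu = 9.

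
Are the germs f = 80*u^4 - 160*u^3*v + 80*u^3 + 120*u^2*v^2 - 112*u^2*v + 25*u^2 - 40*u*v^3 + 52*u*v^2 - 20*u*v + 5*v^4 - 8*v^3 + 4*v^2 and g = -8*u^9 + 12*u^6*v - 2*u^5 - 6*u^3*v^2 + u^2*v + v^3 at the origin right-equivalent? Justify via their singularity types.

No.

The Hessian of f at 0 is [[50, -20], [-20, 8]] with rank 1, so corank 1. A Groebner basis of the Jacobian ideal J(f) in C{u,v} is {u^2 + 10*u - 4*v, u*v + 25*u - 10*v, 125*u/2 + v^2 - 25*v}; counting standard monomials gives mu = 3. Corank 1: A-series; mu = 3 gives A_3. The Hessian of g at 0 is [[0, 0], [0, 0]] with rank 0, so corank 2. A Groebner basis of the Jacobian ideal J(g) in C{u,v} is {v^3, u^2 + 3*v^2, u*v}; counting standard monomials gives mu = 4. Corank 2; j^3 = v*(u^2 + v^2) splits into three distinct lines over C (the quadratic factor has nonzero discriminant), so D_4. f is A_3 but g is D_4, hence not right-equivalent.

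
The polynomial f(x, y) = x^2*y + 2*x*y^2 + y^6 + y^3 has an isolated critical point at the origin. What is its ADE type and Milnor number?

Type D_{7}, Milnor number mu = 7.

The Hessian of f at 0 has rank 0. Corank 2; j^3 = y*(x + y)^2 has shape L^2 M (L != M), so D-series; mu = 7 gives D_7.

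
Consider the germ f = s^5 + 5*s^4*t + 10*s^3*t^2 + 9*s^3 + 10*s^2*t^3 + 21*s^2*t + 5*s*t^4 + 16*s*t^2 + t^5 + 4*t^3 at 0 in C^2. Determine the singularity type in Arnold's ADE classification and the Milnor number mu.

Type D_{6}, Milnor number mu = 6.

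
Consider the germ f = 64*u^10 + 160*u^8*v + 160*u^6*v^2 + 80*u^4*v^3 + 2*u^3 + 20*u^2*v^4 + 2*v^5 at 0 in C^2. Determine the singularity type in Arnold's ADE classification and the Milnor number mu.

Type E_8, Milnor number mu = 8.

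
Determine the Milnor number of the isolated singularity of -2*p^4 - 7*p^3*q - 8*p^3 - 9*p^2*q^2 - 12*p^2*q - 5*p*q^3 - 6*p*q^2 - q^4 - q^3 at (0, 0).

7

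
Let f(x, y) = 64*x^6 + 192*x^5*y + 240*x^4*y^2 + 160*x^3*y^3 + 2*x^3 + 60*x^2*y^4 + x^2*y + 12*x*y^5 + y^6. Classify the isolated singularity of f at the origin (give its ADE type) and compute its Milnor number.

Type D_7, Milnor number mu = 7.

The Hessian of f at 0 has rank 0. Corank 2; j^3 = x^2*(2*x + y) has shape L^2 M (L != M), so D-series; mu = 7 gives D_7.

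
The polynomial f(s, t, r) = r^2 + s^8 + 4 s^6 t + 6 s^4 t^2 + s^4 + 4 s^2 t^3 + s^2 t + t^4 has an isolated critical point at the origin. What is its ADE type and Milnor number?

The Hessian of f at 0 has rank 1. Corank 2; j^3 = s^2*t has shape L^2 M (L != M), so D-series; mu = 5 gives D_5.

Type D5, Milnor number mu = 5.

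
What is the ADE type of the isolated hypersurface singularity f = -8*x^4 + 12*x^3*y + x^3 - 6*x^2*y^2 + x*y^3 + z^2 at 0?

E_{7}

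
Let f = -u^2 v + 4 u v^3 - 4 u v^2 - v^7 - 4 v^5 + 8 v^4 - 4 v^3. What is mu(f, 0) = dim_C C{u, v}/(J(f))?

8

The Hessian of f at 0 is [[0, 0], [0, 0]] with rank 0, so corank 2. A Groebner basis of the Jacobian ideal J(f) in C{u,v} is {u^2*v^2 + 2*u^2*v + 4*u^2/7 + 34*u*v^2/7 + 22*u*v/7 + 4*v^2, u^3 + 6*u^2*v + 8*u^2/7 + 68*u*v^2/7 + 44*u*v/7 + 8*v^2, -u*v/2 + v^3 - v^2}; counting standard monomials gives mu = 8. Corank 2; j^3 = -v*(u + 2*v)^2 has shape L^2 M (L != M), so D-series; mu = 8 gives D_8.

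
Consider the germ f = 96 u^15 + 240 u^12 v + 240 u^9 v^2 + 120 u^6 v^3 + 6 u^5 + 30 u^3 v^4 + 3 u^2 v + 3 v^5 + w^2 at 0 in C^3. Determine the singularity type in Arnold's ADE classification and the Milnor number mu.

The Hessian of f at 0 is [[0, 0, 0], [0, 0, 0], [0, 0, 2]] with rank 1, so corank 2. A Groebner basis of the Jacobian ideal J(f) in C{u,v,w} is {u^2/5 + v^4, u^3, u*v, w}; counting standard monomials gives mu = 6. Corank 2; j^3 = 3*u^2*v has shape L^2 M (L != M), so D-series; mu = 6 gives D_6.

Type D_{6}, Milnor number mu = 6.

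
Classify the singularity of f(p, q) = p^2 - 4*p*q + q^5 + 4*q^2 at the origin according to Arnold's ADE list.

A4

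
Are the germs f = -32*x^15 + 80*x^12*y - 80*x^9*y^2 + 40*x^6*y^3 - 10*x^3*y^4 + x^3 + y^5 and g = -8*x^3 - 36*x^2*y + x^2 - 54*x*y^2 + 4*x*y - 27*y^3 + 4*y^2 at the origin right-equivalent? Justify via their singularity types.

No.

The Hessian of f at 0 has rank 0. Corank 2; j^3 = x^3 is a perfect cube, so E-series; the 5-jet and mu = 8 give E_8. The Hessian of g at 0 has rank 1. Corank 1: A-series; mu = 2 gives A_2. f is E_8 but g is A_2, hence not right-equivalent.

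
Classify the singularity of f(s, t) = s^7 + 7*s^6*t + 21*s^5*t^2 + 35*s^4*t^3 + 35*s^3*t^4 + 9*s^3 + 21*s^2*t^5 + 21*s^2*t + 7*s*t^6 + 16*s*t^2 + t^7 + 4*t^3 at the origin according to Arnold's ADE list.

D8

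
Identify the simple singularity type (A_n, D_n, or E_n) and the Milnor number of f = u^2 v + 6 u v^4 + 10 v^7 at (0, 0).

Type D_8, Milnor number mu = 8.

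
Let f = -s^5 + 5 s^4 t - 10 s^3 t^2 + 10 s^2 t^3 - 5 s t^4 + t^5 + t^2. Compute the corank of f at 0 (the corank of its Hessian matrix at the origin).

1

The Hessian at 0 is [[0, 0], [0, 2]] of rank 1; hence corank 1.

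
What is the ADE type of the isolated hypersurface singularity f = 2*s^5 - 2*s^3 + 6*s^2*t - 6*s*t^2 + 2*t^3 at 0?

E8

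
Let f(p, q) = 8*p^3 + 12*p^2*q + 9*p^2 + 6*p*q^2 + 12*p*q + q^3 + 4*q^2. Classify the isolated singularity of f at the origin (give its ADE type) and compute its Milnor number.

Type A_2, Milnor number mu = 2.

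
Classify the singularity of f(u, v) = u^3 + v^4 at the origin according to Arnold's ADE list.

The Hessian of f at 0 has rank 0. Corank 2; j^3 = u^3 is a perfect cube, so E-series; the 4-jet and mu = 6 give E_6.

E_{6}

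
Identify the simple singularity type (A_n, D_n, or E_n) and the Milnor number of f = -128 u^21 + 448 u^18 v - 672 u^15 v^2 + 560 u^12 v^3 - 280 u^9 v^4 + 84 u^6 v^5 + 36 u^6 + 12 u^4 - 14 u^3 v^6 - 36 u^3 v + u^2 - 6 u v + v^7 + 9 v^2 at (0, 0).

Type A_6, Milnor number mu = 6.

The Hessian of f at 0 is [[2, -6], [-6, 18]] with rank 1, so corank 1. A Groebner basis of the Jacobian ideal J(f) in C{u,v} is {u*v/162 + v^4 - v^2/54, u*v^2 + u/162 - 2*v^3 - v/54, u^2 - 6*u*v + 9*v^2}; counting standard monomials gives mu = 6. Corank 1: A-series; mu = 6 gives A_6.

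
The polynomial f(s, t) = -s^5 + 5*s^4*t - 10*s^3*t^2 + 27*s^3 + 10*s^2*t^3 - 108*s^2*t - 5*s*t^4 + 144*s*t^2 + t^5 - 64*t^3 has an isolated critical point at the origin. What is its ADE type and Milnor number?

Type E_8, Milnor number mu = 8.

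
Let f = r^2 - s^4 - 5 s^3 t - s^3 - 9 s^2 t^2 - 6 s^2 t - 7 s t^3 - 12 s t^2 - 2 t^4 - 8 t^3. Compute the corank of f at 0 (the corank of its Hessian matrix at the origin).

2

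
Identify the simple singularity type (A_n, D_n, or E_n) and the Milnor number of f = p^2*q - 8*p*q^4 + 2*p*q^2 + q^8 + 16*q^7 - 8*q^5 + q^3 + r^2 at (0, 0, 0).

The Hessian of f at 0 has rank 1. Corank 2; j^3 = q*(p + q)^2 has shape L^2 M (L != M), so D-series; mu = 9 gives D_9.

Type D9, Milnor number mu = 9.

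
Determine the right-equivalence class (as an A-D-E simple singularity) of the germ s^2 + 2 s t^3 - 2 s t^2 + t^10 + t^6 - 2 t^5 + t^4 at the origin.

A9

The Hessian of f at 0 is [[2, 0], [0, 0]] with rank 1, so corank 1. A Groebner basis of the Jacobian ideal J(f) in C{s,t} is {s^4 - s^3/3 - s^2*t - 5*s^2/3 + 7*s*t^2/3 + 2*s*t/3 + 2*s/3 - 2*t^2/3, s^3*t + s^3 + 2*s^2*t + 3*s^2 - 4*s*t^2 - s*t - s + t^2, -s^3/3 + s^2*t^2 + s^2*t + 4*s^2/3 - 5*s*t^2/3 - s*t/3 - s/3 + t^2/3, s + t^3 - t^2}; counting standard monomials gives mu = 9. Corank 1: A-series; mu = 9 gives A_9.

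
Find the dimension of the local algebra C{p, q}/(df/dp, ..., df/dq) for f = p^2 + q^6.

5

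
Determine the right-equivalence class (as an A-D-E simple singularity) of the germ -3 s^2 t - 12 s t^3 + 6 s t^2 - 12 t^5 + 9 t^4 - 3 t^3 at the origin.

D5

The Hessian of f at 0 has rank 0. Corank 2; j^3 = -3*t*(s - t)^2 has shape L^2 M (L != M), so D-series; mu = 5 gives D_5.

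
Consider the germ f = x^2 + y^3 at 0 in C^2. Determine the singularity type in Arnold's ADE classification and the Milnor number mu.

Type A_{2}, Milnor number mu = 2.

The Hessian of f at 0 has rank 1. Corank 1: A-series; mu = 2 gives A_2.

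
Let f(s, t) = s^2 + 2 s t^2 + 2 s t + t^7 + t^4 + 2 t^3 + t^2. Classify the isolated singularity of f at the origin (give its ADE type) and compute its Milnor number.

The Hessian of f at 0 is [[2, 2], [2, 2]] with rank 1, so corank 1. A Groebner basis of the Jacobian ideal J(f) in C{s,t} is {s^3 + 3*s^2*t - 3*s^2 - 4*s*t + s + t, s + t^2 + t}; counting standard monomials gives mu = 6. Corank 1: A-series; mu = 6 gives A_6.

Type A6, Milnor number mu = 6.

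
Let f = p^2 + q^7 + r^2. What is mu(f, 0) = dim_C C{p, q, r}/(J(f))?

6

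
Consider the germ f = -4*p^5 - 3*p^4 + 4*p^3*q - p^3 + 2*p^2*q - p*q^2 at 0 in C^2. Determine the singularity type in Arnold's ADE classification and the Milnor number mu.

Type D_5, Milnor number mu = 5.

The Hessian of f at 0 is [[0, 0], [0, 0]] with rank 0, so corank 2. A Groebner basis of the Jacobian ideal J(f) in C{p,q} is {p*q^2 + p*q/6 - q^2/6, p*q/6 + q^3 - q^2/6, p^2 - 4*p*q/3 + q^2/3}; counting standard monomials gives mu = 5. Corank 2; j^3 = -p*(p - q)^2 has shape L^2 M (L != M), so D-series; mu = 5 gives D_5.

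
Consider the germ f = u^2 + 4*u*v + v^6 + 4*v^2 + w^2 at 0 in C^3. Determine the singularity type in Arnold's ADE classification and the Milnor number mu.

Type A_{5}, Milnor number mu = 5.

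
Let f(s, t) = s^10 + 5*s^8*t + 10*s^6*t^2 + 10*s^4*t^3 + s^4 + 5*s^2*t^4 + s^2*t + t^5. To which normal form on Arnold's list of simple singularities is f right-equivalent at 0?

The Hessian of f at 0 has rank 0. Corank 2; j^3 = s^2*t has shape L^2 M (L != M), so D-series; mu = 6 gives D_6.

D_6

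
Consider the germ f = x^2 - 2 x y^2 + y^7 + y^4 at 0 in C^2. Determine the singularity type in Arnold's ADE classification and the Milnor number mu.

Type A_{6}, Milnor number mu = 6.

The Hessian of f at 0 is [[2, 0], [0, 0]] with rank 1, so corank 1. A Groebner basis of the Jacobian ideal J(f) in C{x,y} is {x^3, -x + y^2}; counting standard monomials gives mu = 6. Corank 1: A-series; mu = 6 gives A_6.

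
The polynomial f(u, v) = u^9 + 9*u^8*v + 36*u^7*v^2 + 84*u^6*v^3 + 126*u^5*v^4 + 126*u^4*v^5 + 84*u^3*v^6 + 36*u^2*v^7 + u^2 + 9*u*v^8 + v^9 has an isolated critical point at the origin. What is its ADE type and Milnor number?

The Hessian of f at 0 has rank 1. Corank 1: A-series; mu = 8 gives A_8.

Type A_{8}, Milnor number mu = 8.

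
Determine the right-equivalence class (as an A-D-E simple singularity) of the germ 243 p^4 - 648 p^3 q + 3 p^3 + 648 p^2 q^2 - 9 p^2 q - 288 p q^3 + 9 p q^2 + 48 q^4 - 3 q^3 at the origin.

The Hessian of f at 0 is [[0, 0], [0, 0]] with rank 0, so corank 2. A Groebner basis of the Jacobian ideal J(f) in C{p,q} is {q^4, p*q^2 - 8*q^3/9, p^2 - 2*p*q + q^2}; counting standard monomials gives mu = 6. Corank 2; j^3 = 3*(p - q)^3 is a perfect cube, so E-series; the 4-jet and mu = 6 give E_6.

E_6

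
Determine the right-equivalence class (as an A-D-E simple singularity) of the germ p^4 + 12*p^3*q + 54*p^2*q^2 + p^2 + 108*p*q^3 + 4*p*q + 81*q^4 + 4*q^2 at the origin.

A_{3}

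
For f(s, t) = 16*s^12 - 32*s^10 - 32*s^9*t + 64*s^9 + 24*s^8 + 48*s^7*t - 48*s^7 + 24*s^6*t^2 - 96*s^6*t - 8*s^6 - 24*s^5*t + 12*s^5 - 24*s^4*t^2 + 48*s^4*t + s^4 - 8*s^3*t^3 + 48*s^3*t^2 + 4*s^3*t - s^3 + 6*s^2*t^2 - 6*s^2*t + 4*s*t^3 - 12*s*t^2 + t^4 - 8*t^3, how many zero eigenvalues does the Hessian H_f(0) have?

2

The Hessian at 0 is [[0, 0], [0, 0]] of rank 0; hence corank 2.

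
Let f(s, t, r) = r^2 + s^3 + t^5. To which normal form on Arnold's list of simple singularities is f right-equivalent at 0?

E_8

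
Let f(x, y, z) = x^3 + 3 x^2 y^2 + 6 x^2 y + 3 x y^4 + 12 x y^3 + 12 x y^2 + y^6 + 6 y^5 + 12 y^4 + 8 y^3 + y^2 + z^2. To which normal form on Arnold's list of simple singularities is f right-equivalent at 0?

A_{2}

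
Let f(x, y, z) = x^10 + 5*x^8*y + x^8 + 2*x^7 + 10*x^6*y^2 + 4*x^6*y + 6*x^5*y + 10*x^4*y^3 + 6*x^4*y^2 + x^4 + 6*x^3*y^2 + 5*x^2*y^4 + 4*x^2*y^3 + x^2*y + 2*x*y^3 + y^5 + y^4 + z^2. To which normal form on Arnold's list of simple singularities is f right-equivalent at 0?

D_5

The Hessian of f at 0 is [[0, 0, 0], [0, 0, 0], [0, 0, 2]] with rank 1, so corank 2. A Groebner basis of the Jacobian ideal J(f) in C{x,y,z} is {x*y^2, x*y + y^3, x^2 - 4*x*y, z}; counting standard monomials gives mu = 5. Corank 2; j^3 = x^2*y has shape L^2 M (L != M), so D-series; mu = 5 gives D_5.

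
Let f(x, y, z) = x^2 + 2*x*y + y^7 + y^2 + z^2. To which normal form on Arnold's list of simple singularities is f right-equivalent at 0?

The Hessian of f at 0 is [[2, 2, 0], [2, 2, 0], [0, 0, 2]] with rank 2, so corank 1. A Groebner basis of the Jacobian ideal J(f) in C{x,y,z} is {y^6, x + y, z}; counting standard monomials gives mu = 6. Corank 1: A-series; mu = 6 gives A_6.

A_{6}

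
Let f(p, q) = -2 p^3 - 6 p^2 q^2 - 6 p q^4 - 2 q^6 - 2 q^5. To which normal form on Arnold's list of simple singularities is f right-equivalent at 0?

The Hessian of f at 0 has rank 0. Corank 2; j^3 = -2*p^3 is a perfect cube, so E-series; the 5-jet and mu = 8 give E_8.

E_{8}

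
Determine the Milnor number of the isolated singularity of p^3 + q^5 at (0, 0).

8

The Hessian of f at 0 has rank 0. Corank 2; j^3 = p^3 is a perfect cube, so E-series; the 5-jet and mu = 8 give E_8.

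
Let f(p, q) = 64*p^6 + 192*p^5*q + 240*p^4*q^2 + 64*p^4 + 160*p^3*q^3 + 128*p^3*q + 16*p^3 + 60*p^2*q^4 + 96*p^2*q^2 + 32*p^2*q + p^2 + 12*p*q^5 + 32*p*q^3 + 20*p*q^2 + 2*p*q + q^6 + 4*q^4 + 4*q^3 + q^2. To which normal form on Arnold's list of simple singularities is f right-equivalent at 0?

The Hessian of f at 0 is [[2, 2], [2, 2]] with rank 1, so corank 1. A Groebner basis of the Jacobian ideal J(f) in C{p,q} is {p*q^2 - 2*p*q + 3*p/16 - 13*q^2/8 + 3*q/16, 5*p*q/2 - p/4 + q^3 + 2*q^2 - q/4, p^2 + p*q + p/8 + q^2/4 + q/8}; counting standard monomials gives mu = 5. Corank 1: A-series; mu = 5 gives A_5.

A5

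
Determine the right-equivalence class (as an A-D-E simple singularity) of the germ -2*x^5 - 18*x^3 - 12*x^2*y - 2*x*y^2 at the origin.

D6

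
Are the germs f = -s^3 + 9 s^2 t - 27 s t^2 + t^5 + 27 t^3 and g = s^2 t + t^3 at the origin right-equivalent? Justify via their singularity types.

No.

The Hessian of f at 0 has rank 0. Corank 2; j^3 = -(s - 3*t)^3 is a perfect cube, so E-series; the 5-jet and mu = 8 give E_8. The Hessian of g at 0 has rank 0. Corank 2; j^3 = t*(s^2 + t^2) splits into three distinct lines over C (the quadratic factor has nonzero discriminant), so D_4. f is E_8 but g is D_4, hence not right-equivalent.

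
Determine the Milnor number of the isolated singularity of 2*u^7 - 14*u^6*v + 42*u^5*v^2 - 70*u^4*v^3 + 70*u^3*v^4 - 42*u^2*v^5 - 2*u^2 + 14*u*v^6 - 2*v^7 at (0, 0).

6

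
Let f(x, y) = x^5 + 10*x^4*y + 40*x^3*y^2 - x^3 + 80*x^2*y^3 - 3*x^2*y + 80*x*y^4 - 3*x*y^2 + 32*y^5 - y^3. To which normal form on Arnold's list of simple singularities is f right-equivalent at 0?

The Hessian of f at 0 is [[0, 0], [0, 0]] with rank 0, so corank 2. A Groebner basis of the Jacobian ideal J(f) in C{x,y} is {y^5, x*y^3 + 5*y^4/4, x^2 + 2*x*y + y^2}; counting standard monomials gives mu = 8. Corank 2; j^3 = -(x + y)^3 is a perfect cube, so E-series; the 5-jet and mu = 8 give E_8.

E_8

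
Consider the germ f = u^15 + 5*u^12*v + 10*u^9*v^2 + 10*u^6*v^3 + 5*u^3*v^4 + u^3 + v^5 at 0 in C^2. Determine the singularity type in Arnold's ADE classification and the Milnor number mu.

Type E_8, Milnor number mu = 8.

The Hessian of f at 0 has rank 0. Corank 2; j^3 = u^3 is a perfect cube, so E-series; the 5-jet and mu = 8 give E_8.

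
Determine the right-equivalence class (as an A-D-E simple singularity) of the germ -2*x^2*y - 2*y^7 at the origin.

The Hessian of f at 0 is [[0, 0], [0, 0]] with rank 0, so corank 2. A Groebner basis of the Jacobian ideal J(f) in C{x,y} is {x^2/7 + y^6, x^3, x*y}; counting standard monomials gives mu = 8. Corank 2; j^3 = -2*x^2*y has shape L^2 M (L != M), so D-series; mu = 8 gives D_8.

D_{8}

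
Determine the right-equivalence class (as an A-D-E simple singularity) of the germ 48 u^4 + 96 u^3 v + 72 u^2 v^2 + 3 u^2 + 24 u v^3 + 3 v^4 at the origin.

The Hessian of f at 0 has rank 1. Corank 1: A-series; mu = 3 gives A_3.

A3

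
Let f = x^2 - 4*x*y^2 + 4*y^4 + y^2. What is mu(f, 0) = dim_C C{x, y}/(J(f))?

1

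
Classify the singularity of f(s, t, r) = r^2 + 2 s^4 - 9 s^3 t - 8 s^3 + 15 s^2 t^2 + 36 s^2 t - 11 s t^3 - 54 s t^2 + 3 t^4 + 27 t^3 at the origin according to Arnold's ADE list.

E_{7}

The Hessian of f at 0 has rank 1. Corank 2; j^3 = -(2*s - 3*t)^3 is a perfect cube, so E-series; the 4-jet and mu = 7 give E_7.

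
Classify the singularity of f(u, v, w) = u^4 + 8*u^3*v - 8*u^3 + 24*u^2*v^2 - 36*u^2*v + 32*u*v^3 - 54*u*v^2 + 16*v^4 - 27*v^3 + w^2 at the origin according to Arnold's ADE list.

E_6

The Hessian of f at 0 has rank 1. Corank 2; j^3 = -(2*u + 3*v)^3 is a perfect cube, so E-series; the 4-jet and mu = 6 give E_6.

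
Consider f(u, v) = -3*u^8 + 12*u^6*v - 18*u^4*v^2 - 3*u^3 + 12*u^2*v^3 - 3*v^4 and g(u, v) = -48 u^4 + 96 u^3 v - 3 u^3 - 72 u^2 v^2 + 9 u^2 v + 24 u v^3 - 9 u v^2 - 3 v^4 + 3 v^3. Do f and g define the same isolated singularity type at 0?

Yes.

The Hessian of f at 0 has rank 0. Corank 2; j^3 = -3*u^3 is a perfect cube, so E-series; the 4-jet and mu = 6 give E_6. The Hessian of g at 0 has rank 0. Corank 2; j^3 = -3*(u - v)^3 is a perfect cube, so E-series; the 4-jet and mu = 6 give E_6. Both have type E_6, hence right-equivalent.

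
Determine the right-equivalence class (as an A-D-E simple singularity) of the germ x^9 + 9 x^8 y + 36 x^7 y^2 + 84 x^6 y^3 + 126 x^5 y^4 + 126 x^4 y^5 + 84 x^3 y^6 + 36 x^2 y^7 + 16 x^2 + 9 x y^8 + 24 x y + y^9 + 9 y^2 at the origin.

A_{8}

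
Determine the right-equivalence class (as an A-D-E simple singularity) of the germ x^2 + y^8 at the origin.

A7

The Hessian of f at 0 has rank 1. Corank 1: A-series; mu = 7 gives A_7.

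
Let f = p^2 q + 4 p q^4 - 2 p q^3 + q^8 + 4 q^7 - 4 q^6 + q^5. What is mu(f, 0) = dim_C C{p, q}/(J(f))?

9

The Hessian of f at 0 has rank 0. Corank 2; j^3 = p^2*q has shape L^2 M (L != M), so D-series; mu = 9 gives D_9.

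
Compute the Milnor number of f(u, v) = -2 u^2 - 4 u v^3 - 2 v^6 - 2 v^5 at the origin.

4

The Hessian of f at 0 has rank 1. Corank 1: A-series; mu = 4 gives A_4.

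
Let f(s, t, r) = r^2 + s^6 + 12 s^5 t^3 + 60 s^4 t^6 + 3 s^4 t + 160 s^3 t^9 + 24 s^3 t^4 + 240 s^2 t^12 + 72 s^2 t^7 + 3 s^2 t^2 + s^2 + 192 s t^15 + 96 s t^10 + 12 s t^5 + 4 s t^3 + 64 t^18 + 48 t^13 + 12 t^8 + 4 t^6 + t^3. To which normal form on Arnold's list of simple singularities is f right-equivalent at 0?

The Hessian of f at 0 is [[2, 0, 0], [0, 0, 0], [0, 0, 2]] with rank 2, so corank 1. A Groebner basis of the Jacobian ideal J(f) in C{s,t,r} is {t^2, s, r}; counting standard monomials gives mu = 2. Corank 1: A-series; mu = 2 gives A_2.

A2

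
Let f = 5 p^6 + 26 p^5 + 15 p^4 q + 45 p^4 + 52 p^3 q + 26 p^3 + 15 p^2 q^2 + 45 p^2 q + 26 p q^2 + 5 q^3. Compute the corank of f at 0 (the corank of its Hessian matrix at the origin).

2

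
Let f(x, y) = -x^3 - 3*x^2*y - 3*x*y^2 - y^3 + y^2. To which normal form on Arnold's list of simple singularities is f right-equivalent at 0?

A2

The Hessian of f at 0 is [[0, 0], [0, 2]] with rank 1, so corank 1. A Groebner basis of the Jacobian ideal J(f) in C{x,y} is {x^2, y}; counting standard monomials gives mu = 2. Corank 1: A-series; mu = 2 gives A_2.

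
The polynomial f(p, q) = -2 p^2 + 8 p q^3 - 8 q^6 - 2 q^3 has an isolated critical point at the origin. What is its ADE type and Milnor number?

Type A_{2}, Milnor number mu = 2.

The Hessian of f at 0 is [[-4, 0], [0, 0]] with rank 1, so corank 1. A Groebner basis of the Jacobian ideal J(f) in C{p,q} is {q^2, p}; counting standard monomials gives mu = 2. Corank 1: A-series; mu = 2 gives A_2.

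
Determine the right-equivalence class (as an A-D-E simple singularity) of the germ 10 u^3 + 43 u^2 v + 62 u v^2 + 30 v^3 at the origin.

The Hessian of f at 0 is [[0, 0], [0, 0]] with rank 0, so corank 2. A Groebner basis of the Jacobian ideal J(f) in C{u,v} is {v^3, u^2 - 26*v^2/11, u*v + 17*v^2/11}; counting standard monomials gives mu = 4. Corank 2; j^3 = (2*u + 3*v)*(5*u^2 + 14*u*v + 10*v^2) splits into three distinct lines over C (the quadratic factor has nonzero discriminant), so D_4.

D_4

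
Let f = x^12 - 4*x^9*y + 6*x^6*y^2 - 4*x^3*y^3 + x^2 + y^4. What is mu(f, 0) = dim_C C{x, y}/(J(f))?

The Hessian of f at 0 has rank 1. Corank 1: A-series; mu = 3 gives A_3.

3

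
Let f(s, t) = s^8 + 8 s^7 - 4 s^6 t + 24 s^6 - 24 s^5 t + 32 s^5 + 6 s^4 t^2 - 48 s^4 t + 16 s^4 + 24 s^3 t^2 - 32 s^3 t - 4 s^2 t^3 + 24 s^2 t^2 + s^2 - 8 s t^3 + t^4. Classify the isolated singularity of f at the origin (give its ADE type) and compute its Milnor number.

Type A_{3}, Milnor number mu = 3.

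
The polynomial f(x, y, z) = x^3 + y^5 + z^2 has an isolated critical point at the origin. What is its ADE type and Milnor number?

Type E8, Milnor number mu = 8.

The Hessian of f at 0 has rank 1. Corank 2; j^3 = x^3 is a perfect cube, so E-series; the 5-jet and mu = 8 give E_8.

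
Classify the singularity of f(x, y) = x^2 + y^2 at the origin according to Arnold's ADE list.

The Hessian of f at 0 has rank 2. Corank 0: nondegenerate Morse point, so A_1.

A_{1}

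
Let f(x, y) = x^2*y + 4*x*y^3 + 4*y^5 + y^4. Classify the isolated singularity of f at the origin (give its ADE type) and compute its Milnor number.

Type D_{5}, Milnor number mu = 5.

The Hessian of f at 0 has rank 0. Corank 2; j^3 = x^2*y has shape L^2 M (L != M), so D-series; mu = 5 gives D_5.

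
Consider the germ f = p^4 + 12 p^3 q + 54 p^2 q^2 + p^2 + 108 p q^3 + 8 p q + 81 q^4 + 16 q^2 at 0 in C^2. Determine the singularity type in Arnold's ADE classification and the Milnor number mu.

Type A3, Milnor number mu = 3.

The Hessian of f at 0 has rank 1. Corank 1: A-series; mu = 3 gives A_3.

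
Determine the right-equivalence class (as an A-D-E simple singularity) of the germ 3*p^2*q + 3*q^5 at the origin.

D6

The Hessian of f at 0 has rank 0. Corank 2; j^3 = 3*p^2*q has shape L^2 M (L != M), so D-series; mu = 6 gives D_6.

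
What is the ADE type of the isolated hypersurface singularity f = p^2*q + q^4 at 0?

D_5

The Hessian of f at 0 has rank 0. Corank 2; j^3 = p^2*q has shape L^2 M (L != M), so D-series; mu = 5 gives D_5.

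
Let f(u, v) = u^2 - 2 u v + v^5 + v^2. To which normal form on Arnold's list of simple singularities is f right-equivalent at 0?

A_4

The Hessian of f at 0 is [[2, -2], [-2, 2]] with rank 1, so corank 1. A Groebner basis of the Jacobian ideal J(f) in C{u,v} is {v^4, u - v}; counting standard monomials gives mu = 4. Corank 1: A-series; mu = 4 gives A_4.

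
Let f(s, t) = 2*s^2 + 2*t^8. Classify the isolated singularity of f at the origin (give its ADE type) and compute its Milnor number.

Type A7, Milnor number mu = 7.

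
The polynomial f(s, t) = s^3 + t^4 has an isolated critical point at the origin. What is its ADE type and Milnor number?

Type E_{6}, Milnor number mu = 6.

The Hessian of f at 0 has rank 0. Corank 2; j^3 = s^3 is a perfect cube, so E-series; the 4-jet and mu = 6 give E_6.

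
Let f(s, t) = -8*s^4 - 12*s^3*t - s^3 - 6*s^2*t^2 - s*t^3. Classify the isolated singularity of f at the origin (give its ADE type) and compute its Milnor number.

The Hessian of f at 0 is [[0, 0], [0, 0]] with rank 0, so corank 2. A Groebner basis of the Jacobian ideal J(f) in C{s,t} is {3*s^2/4 + t^4 + t^3/4, s^3, s^2*t - s^2/4 - t^3/12, s^2 + s*t^2 + t^3/3}; counting standard monomials gives mu = 7. Corank 2; j^3 = -s^3 is a perfect cube, so E-series; the 4-jet and mu = 7 give E_7.

Type E_{7}, Milnor number mu = 7.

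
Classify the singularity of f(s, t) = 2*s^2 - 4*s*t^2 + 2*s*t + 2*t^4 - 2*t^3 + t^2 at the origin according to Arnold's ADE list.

A_1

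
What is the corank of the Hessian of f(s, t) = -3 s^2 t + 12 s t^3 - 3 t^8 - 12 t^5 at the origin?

Hessian at 0 has rank 0.

2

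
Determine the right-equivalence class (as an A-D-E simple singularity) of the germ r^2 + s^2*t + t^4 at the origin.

D5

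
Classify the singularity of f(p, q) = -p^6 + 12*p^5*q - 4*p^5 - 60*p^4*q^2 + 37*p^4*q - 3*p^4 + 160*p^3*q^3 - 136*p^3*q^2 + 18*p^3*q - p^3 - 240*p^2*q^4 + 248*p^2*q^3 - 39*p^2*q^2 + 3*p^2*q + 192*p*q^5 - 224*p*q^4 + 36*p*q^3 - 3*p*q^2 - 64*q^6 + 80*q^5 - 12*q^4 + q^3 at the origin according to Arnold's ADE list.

E8

The Hessian of f at 0 is [[0, 0], [0, 0]] with rank 0, so corank 2. A Groebner basis of the Jacobian ideal J(f) in C{p,q} is {5*p^2/8 + p*q^3 + 5*p*q^2/4 - 5*p*q/4 - 5*q^3/4 + 5*q^2/8, p^2/2 + p*q^2 - p*q + q^4 - q^3 + q^2/2, p^3 - 3*p^2/4 - 9*p*q^2/2 + 3*p*q/2 + 7*q^3/2 - 3*q^2/4, p^2*q - p^2/4 - 5*p*q^2/2 + p*q/2 + 3*q^3/2 - q^2/4}; counting standard monomials gives mu = 8. Corank 2; j^3 = -(p - q)^3 is a perfect cube, so E-series; the 5-jet and mu = 8 give E_8.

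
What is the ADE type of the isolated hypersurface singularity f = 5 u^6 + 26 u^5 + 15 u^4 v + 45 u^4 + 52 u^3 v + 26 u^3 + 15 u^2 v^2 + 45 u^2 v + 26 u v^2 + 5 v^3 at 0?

D_4

The Hessian of f at 0 is [[0, 0], [0, 0]] with rank 0, so corank 2. A Groebner basis of the Jacobian ideal J(f) in C{u,v} is {v^3, u^2 + v^2/3, u*v}; counting standard monomials gives mu = 4. Corank 2; j^3 = (2*u + v)*(13*u^2 + 16*u*v + 5*v^2) splits into three distinct lines over C (the quadratic factor has nonzero discriminant), so D_4.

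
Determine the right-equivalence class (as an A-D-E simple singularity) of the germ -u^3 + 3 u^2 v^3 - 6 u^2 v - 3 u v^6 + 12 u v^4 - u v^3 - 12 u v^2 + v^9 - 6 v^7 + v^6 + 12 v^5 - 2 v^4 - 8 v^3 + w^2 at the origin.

E_{7}

The Hessian of f at 0 is [[0, 0, 0], [0, 0, 0], [0, 0, 2]] with rank 1, so corank 2. A Groebner basis of the Jacobian ideal J(f) in C{u,v,w} is {u^3 + 6*u^2*v + 48*u^2 + 192*u*v + 192*v^2, -6*u^2 + u*v^2 - 24*u*v - 24*v^2, 3*u^2 + 12*u*v + v^3 + 12*v^2, w}; counting standard monomials gives mu = 7. Corank 2; j^3 = -(u + 2*v)^3 is a perfect cube, so E-series; the 4-jet and mu = 7 give E_7.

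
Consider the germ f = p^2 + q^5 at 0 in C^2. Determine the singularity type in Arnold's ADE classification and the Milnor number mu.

Type A_{4}, Milnor number mu = 4.

The Hessian of f at 0 is [[2, 0], [0, 0]] with rank 1, so corank 1. A Groebner basis of the Jacobian ideal J(f) in C{p,q} is {q^4, p}; counting standard monomials gives mu = 4. Corank 1: A-series; mu = 4 gives A_4.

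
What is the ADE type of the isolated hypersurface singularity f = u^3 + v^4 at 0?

E6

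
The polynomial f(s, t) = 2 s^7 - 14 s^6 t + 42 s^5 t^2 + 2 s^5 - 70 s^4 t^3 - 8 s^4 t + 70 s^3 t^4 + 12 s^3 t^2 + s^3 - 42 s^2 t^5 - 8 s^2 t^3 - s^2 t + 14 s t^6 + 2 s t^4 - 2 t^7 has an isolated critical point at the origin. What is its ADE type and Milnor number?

Type D_8, Milnor number mu = 8.

The Hessian of f at 0 has rank 0. Corank 2; j^3 = s^2*(s - t) has shape L^2 M (L != M), so D-series; mu = 8 gives D_8.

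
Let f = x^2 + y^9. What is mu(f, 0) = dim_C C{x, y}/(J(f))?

8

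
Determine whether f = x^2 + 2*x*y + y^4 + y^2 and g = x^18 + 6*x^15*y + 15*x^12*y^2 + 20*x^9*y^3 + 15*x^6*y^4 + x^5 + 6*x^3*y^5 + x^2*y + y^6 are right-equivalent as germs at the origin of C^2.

No.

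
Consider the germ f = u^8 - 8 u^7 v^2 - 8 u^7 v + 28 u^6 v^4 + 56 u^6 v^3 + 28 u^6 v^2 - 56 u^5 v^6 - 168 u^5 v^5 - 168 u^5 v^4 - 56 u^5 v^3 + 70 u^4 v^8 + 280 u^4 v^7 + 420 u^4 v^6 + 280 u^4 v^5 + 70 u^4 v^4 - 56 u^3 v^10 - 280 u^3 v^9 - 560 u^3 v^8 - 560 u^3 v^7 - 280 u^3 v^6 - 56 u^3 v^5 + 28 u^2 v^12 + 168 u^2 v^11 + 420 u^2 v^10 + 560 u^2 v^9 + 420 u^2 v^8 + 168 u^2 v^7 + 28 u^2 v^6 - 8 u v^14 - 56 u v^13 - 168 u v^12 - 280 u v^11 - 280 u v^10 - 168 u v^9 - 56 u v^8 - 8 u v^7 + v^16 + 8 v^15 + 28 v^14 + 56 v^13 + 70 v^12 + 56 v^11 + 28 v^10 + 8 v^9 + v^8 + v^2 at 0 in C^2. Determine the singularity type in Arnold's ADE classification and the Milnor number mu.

The Hessian of f at 0 is [[0, 0], [0, 2]] with rank 1, so corank 1. A Groebner basis of the Jacobian ideal J(f) in C{u,v} is {u^7, v}; counting standard monomials gives mu = 7. Corank 1: A-series; mu = 7 gives A_7.

Type A7, Milnor number mu = 7.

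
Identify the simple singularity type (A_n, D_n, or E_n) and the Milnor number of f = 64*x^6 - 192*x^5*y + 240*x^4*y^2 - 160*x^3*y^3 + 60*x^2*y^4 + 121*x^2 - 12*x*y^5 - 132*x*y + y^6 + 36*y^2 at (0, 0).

Type A_5, Milnor number mu = 5.

The Hessian of f at 0 has rank 1. Corank 1: A-series; mu = 5 gives A_5.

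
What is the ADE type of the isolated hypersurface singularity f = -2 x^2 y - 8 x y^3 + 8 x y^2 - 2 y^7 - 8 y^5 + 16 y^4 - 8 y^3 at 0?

D_{8}

The Hessian of f at 0 has rank 0. Corank 2; j^3 = -2*y*(x - 2*y)^2 has shape L^2 M (L != M), so D-series; mu = 8 gives D_8.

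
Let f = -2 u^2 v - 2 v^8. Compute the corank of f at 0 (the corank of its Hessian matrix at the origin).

2

The Hessian at 0 is [[0, 0], [0, 0]] of rank 0; hence corank 2.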